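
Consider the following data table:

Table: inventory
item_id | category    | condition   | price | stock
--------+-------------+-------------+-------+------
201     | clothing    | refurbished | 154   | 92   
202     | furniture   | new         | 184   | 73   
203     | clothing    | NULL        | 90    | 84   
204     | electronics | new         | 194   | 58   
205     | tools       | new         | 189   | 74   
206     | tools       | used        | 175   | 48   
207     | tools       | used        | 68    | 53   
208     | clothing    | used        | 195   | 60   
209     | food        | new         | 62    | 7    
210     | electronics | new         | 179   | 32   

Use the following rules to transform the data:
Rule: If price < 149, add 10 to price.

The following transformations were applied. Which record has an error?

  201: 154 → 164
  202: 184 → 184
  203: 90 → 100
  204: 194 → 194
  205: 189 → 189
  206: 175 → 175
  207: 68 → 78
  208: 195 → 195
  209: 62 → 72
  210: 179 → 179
Record 201 has an error. The correct transformed value should be 154, not 164.

Step 1: Check each record against the rule
Step 2: Record 201 has price = 154
Step 3: Since 154 >= 149, the bonus should not have been applied
Step 4: Correct value = 154, but claimed value = 164
Conclusion: Record 201 has the error.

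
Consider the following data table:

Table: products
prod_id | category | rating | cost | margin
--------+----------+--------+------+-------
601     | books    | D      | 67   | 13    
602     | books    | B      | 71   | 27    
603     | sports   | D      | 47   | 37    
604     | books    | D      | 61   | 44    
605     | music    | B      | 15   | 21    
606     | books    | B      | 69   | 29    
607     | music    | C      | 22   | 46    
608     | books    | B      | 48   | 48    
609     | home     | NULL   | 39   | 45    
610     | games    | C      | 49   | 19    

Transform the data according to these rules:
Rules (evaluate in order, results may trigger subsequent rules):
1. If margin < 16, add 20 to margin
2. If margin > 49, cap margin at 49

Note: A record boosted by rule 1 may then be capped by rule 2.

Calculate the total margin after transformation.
349

Step 1: Apply rule 1 to records with margin < 16
  - 1 records get bonus of 20
  - Of these, 0 records then exceed 49 and get capped
Step 2: Apply rule 2 to records with margin > 49
  - 0 records (original) are capped
Step 3: Calculate final sum = 349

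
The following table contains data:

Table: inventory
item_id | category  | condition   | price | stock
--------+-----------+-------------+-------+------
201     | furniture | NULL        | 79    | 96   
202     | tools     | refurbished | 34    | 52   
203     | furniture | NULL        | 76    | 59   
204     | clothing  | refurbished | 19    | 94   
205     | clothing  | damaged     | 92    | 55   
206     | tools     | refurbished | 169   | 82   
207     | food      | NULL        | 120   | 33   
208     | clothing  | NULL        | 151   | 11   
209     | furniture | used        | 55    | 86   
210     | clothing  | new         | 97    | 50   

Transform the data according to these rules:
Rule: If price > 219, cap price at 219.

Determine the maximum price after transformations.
169

Step 1: Original maximum price = 169
Step 2: Check cap of 219 against maximum
Step 3: No records exceed the cap (max 169 <= cap 219), so no capping applies
Step 4: Maximum after transformation = 169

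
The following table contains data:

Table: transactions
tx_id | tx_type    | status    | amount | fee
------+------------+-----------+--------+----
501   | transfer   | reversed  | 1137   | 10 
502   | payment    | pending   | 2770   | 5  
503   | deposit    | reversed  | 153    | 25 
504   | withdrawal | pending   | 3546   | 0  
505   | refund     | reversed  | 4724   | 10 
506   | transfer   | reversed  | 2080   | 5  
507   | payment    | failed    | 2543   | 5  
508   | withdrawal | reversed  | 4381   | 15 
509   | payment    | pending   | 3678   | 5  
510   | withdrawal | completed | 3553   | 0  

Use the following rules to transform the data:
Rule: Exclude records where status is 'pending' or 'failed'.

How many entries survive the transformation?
6

Step 1: Count records to exclude
  - 3 (pending) + 1 (failed) = 4 records
Step 2: Total records: 10
Step 3: Remaining = 10 - 4 = 6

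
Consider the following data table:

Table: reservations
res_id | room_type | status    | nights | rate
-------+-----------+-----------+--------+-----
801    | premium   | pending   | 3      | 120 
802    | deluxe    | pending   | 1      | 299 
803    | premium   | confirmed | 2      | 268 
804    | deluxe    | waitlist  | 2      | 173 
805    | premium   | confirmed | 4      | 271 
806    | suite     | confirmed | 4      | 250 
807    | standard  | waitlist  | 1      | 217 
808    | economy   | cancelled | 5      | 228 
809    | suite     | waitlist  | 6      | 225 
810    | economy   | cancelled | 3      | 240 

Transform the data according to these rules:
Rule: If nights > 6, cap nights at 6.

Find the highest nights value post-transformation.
6

Step 1: Original maximum nights = 6
Step 2: Check cap of 6 against maximum
Step 3: No records exceed the cap (max 6 <= cap 6), so no capping applies
Step 4: Maximum after transformation = 6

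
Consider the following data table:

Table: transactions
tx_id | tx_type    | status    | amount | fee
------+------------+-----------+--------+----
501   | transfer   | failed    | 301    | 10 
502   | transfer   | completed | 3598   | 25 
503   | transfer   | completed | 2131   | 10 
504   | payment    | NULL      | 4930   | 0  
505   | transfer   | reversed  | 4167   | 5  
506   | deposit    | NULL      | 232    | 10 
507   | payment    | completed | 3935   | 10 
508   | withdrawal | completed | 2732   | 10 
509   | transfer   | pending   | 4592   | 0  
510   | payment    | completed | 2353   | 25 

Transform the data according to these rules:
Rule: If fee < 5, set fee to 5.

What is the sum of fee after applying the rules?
115

Step 1: 2 records have fee < 5
Step 2: These records originally summed to 0
Step 3: After setting to minimum: 2 × 5 = 10
Step 4: Unaffected records sum: 105
Step 5: Final sum = 10 + 105 = 115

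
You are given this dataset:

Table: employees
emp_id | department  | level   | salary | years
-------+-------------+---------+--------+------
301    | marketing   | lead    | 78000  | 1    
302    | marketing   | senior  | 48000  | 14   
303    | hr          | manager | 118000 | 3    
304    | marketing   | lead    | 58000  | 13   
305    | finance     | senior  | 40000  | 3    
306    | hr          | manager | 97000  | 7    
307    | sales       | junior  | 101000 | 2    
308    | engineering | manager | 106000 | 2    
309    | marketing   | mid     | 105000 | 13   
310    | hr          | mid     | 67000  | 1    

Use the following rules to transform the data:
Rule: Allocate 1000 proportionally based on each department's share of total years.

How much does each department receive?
engineering: 33.9, finance: 50.85, hr: 186.44, marketing: 694.92, sales: 33.9

Step 1: Calculate total years = 59
Step 2: Calculate each department's proportion:
  engineering: 2/59 = 3.39% → 33.9
  finance: 3/59 = 5.08% → 50.85
  hr: 11/59 = 18.64% → 186.44
  marketing: 41/59 = 69.49% → 694.92
  sales: 2/59 = 3.39% → 33.9
Step 3: Verify: sum of allocations ≈ 1000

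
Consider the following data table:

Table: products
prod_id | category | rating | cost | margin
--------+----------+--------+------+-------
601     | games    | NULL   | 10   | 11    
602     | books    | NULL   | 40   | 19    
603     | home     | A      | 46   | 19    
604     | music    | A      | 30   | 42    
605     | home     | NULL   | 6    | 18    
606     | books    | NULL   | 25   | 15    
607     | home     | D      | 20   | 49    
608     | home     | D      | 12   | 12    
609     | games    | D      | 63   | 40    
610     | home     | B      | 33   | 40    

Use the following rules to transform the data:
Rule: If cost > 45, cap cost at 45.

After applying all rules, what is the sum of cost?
266

Step 1: 2 records have cost > 45
Step 2: These records originally summed to 109
Step 3: After capping: 2 × 45 = 90
Step 4: Unaffected records sum: 176
Step 5: Final sum = 90 + 176 = 266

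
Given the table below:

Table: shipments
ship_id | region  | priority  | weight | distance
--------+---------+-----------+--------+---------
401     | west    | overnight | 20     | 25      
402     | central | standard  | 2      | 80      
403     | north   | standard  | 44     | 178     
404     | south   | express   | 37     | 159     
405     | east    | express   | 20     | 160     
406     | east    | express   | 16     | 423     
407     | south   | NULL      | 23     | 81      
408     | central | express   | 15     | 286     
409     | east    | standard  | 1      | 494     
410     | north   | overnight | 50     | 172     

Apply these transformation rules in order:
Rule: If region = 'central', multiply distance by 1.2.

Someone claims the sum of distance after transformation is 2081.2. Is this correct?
No, the correct result is 2131.2.

Step 1: Calculate the correct sum after transformation
Step 2: Apply multiplier 1.2 to records where region = 'central'
Step 3: Correct result = 2131.2
Step 4: Claimed result = 2081.2
Step 5: 2131.2 ≠ 2081.2
Conclusion: The claimed result is incorrect. The correct answer is 2131.2.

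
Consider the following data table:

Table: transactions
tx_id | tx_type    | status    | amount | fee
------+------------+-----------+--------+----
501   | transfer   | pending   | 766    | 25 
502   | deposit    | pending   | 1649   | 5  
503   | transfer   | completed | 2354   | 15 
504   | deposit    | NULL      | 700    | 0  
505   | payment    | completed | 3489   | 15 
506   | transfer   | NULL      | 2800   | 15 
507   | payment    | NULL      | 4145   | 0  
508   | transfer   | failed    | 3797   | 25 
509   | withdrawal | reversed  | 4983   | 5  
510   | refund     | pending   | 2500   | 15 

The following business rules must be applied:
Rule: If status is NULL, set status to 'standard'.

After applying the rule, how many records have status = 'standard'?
3

Step 1: Count records where status IS NULL
Step 2: Found 3 records with NULL status
Step 3: These records will have status set to 'standard'
Step 4: Records already having status = 'standard': 0
Step 5: Answer: 3 + 0 = 3 records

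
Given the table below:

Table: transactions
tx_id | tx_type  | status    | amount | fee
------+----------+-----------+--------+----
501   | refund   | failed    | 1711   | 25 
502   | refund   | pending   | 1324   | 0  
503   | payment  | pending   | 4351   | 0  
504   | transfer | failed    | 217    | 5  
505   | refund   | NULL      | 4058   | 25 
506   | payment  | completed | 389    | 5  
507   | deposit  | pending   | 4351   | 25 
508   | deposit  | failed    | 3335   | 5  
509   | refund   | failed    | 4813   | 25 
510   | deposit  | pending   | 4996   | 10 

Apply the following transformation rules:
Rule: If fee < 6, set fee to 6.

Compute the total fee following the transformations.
140

Step 1: 5 records have fee < 6
Step 2: These records originally summed to 15
Step 3: After setting to minimum: 5 × 6 = 30
Step 4: Unaffected records sum: 110
Step 5: Final sum = 30 + 110 = 140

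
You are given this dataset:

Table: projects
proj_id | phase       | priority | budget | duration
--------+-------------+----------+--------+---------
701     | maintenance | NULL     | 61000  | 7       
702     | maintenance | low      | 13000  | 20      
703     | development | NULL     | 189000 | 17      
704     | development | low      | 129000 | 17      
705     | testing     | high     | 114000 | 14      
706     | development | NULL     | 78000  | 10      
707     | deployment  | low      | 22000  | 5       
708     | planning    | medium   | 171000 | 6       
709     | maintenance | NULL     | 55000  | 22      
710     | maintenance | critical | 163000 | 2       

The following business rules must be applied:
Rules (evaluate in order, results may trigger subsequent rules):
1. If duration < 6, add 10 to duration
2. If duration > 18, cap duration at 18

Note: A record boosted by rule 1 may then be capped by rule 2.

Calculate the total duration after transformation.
134

Step 1: Apply rule 1 to records with duration < 6
  - 2 records get bonus of 10
  - Of these, 0 records then exceed 18 and get capped
Step 2: Apply rule 2 to records with duration > 18
  - 2 records (original) are capped
Step 3: Calculate final sum = 134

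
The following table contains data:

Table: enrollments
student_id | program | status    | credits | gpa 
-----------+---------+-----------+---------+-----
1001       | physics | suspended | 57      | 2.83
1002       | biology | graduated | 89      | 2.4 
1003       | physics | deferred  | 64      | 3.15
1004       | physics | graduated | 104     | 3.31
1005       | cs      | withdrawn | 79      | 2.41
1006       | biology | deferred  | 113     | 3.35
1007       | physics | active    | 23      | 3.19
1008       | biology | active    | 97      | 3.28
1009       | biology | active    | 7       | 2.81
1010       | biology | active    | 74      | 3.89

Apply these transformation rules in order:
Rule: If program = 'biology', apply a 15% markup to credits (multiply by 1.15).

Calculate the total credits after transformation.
764.0

Step 1: Records with program = 'biology' have total credits = 380
Step 2: Apply multiplier: 380 × 1.15 = 437.0
Step 3: Other records total: 327
Step 4: Final sum = 437.0 + 327 = 764.0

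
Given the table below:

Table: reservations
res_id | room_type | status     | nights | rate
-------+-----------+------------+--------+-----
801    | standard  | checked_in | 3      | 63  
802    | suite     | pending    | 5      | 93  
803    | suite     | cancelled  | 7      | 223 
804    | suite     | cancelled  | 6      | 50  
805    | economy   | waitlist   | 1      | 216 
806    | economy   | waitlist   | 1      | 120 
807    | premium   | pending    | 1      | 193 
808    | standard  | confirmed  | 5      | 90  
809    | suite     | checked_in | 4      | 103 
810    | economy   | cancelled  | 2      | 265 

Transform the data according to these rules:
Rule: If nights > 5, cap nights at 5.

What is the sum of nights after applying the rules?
32

Step 1: 2 records have nights > 5
Step 2: These records originally summed to 13
Step 3: After capping: 2 × 5 = 10
Step 4: Unaffected records sum: 22
Step 5: Final sum = 10 + 22 = 32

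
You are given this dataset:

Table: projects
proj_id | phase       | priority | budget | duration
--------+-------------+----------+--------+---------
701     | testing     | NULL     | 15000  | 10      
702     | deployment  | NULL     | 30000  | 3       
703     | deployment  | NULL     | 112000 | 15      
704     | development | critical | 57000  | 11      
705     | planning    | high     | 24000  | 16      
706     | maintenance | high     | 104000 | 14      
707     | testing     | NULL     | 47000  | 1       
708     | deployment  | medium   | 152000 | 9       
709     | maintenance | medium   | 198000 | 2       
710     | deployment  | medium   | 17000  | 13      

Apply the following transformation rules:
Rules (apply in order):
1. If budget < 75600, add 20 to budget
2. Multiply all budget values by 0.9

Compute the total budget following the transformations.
680508.0

Step 1: Apply Rule 1 - Add 20 to records with budget < 75600
  - 6 records affected: 190000 + (6 × 20) = 190120
  - Unaffected records: 566000
  - Sum after Rule 1: 756120
Step 2: Apply Rule 2 - Multiply all by 0.9
  - 756120 × 0.9 = 680508.0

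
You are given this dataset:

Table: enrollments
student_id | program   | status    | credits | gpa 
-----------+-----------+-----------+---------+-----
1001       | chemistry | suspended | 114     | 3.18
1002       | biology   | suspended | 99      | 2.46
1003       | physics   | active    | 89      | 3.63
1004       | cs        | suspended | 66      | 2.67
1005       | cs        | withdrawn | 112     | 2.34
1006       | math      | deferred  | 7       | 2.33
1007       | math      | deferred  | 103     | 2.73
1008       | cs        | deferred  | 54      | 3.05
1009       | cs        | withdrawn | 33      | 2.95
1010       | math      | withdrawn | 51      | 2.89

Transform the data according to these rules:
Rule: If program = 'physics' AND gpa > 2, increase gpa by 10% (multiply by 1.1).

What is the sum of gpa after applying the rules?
28.59

Step 1: Find records where program = 'physics' AND gpa > 2
Step 2: 1 records match, summing to 3.63
Step 3: After multiplier: 3.63 × 1.1 = 3.99
Step 4: Unaffected records sum: 24.6
Step 5: Final sum = 3.99 + 24.6 = 28.59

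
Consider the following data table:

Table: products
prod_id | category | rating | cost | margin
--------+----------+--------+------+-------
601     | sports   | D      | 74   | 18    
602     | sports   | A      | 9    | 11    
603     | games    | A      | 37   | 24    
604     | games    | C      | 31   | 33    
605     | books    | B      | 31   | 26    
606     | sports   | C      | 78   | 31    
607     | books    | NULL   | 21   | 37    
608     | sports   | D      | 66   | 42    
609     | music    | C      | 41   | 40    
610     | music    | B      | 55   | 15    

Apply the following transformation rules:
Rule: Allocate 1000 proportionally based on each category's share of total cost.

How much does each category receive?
books: 117.38, games: 153.5, music: 216.7, sports: 512.42

Step 1: Calculate total cost = 443
Step 2: Calculate each category's proportion:
  books: 52/443 = 11.74% → 117.38
  games: 68/443 = 15.35% → 153.5
  music: 96/443 = 21.67% → 216.7
  sports: 227/443 = 51.24% → 512.42
Step 3: Verify: sum of allocations ≈ 1000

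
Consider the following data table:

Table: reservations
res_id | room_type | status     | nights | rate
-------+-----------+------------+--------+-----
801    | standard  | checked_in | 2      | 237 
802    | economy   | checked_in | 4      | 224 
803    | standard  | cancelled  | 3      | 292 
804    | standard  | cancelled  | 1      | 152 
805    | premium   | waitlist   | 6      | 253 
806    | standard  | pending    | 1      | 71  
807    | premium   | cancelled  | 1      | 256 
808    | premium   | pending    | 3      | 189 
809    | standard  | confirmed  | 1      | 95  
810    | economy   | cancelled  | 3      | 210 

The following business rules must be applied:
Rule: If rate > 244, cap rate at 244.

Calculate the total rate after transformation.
1910

Step 1: 3 records have rate > 244
Step 2: These records originally summed to 801
Step 3: After capping: 3 × 244 = 732
Step 4: Unaffected records sum: 1178
Step 5: Final sum = 732 + 1178 = 1910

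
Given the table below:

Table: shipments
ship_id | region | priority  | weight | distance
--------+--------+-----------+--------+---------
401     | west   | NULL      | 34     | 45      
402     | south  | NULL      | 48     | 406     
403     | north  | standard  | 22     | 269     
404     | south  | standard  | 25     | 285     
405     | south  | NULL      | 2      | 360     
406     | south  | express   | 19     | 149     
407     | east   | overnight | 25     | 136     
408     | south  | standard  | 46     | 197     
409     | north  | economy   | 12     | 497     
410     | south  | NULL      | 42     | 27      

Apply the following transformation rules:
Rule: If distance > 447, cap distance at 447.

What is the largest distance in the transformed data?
447

Step 1: Original maximum distance = 497
Step 2: Apply cap at 447
Step 3: 1 records had distance > 447 and were capped
Step 4: Maximum after transformation = 447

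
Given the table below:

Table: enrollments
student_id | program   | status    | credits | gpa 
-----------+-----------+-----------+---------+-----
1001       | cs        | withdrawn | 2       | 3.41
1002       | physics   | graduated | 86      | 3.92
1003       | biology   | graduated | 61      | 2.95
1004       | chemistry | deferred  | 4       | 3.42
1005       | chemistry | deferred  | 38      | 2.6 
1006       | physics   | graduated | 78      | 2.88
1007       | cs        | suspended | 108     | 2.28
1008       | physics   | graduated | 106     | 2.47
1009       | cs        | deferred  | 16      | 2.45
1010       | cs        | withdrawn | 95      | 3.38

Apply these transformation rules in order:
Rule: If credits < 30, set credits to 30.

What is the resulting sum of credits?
662

Step 1: 3 records have credits < 30
Step 2: These records originally summed to 22
Step 3: After setting to minimum: 3 × 30 = 90
Step 4: Unaffected records sum: 572
Step 5: Final sum = 90 + 572 = 662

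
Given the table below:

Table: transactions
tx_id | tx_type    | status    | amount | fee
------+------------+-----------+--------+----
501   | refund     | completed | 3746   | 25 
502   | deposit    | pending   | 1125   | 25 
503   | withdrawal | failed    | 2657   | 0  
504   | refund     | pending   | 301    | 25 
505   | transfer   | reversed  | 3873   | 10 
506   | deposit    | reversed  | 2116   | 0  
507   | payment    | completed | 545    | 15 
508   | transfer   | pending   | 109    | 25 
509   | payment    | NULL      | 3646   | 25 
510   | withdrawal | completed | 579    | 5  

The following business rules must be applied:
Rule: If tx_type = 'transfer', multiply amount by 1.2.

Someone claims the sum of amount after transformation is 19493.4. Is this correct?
Yes, the result is correct.

Step 1: Calculate the correct sum after transformation
Step 2: Apply multiplier 1.2 to records where tx_type = 'transfer'
Step 3: Correct result = 19493.4
Step 4: Claimed result = 19493.4
Step 5: 19493.4 = 19493.4 ✓
Conclusion: The claimed result is correct.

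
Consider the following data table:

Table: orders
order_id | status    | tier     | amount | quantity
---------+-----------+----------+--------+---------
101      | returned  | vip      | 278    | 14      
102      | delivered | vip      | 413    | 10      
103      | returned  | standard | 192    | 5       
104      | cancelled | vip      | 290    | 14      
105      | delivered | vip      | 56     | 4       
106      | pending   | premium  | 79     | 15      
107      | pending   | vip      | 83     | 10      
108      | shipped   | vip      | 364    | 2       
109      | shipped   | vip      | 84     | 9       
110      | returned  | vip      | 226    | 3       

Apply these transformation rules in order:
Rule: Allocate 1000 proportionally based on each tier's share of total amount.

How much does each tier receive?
premium: 38.26, standard: 92.98, vip: 868.77

Step 1: Calculate total amount = 2065
Step 2: Calculate each tier's proportion:
  premium: 79/2065 = 3.83% → 38.26
  standard: 192/2065 = 9.30% → 92.98
  vip: 1794/2065 = 86.88% → 868.77
Step 3: Verify: sum of allocations ≈ 1000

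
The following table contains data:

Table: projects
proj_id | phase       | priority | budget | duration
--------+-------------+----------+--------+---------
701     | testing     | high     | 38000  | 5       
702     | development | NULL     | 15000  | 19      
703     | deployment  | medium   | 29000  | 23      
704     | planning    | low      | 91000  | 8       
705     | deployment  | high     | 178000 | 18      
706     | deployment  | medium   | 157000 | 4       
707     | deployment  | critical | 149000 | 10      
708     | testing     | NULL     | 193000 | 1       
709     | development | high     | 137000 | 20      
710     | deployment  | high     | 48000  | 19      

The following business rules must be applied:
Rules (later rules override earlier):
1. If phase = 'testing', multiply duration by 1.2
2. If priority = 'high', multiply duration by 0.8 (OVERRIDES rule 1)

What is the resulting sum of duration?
114.8

Step 1: Rule 2 takes priority for records with priority = 'high'
  - 4 records: 62 × 0.8 = 49.6
Step 2: Rule 1 applies to remaining records with phase = 'testing'
  - 1 records: 1 × 1.2 = 1.2
Step 3: Other records unchanged: 64
Step 4: Final sum = 49.6 + 1.2 + 64 = 114.8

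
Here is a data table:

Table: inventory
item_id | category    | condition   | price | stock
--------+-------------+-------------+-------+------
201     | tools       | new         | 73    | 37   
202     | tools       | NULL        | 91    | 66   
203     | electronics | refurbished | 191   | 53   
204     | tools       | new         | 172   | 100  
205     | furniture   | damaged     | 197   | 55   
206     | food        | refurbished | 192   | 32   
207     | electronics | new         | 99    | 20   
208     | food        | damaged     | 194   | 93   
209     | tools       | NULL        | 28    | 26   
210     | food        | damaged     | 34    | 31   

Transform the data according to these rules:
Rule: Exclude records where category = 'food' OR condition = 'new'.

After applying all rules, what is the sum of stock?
200

Step 1: Find records where category = 'food' OR condition = 'new'
Step 2: 6 records match, summing to 313
Step 3: Original sum: 513
Step 4: Remaining sum = 513 - 313 = 200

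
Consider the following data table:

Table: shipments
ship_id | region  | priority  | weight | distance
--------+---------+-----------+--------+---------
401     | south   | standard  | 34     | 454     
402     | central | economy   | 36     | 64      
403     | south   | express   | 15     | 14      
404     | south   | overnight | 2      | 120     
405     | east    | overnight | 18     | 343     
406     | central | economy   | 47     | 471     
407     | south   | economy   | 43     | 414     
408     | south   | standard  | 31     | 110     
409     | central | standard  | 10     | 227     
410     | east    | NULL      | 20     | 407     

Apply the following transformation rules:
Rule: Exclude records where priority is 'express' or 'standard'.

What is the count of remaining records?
6

Step 1: Count records to exclude
  - 1 (express) + 3 (standard) = 4 records
Step 2: Total records: 10
Step 3: Remaining = 10 - 4 = 6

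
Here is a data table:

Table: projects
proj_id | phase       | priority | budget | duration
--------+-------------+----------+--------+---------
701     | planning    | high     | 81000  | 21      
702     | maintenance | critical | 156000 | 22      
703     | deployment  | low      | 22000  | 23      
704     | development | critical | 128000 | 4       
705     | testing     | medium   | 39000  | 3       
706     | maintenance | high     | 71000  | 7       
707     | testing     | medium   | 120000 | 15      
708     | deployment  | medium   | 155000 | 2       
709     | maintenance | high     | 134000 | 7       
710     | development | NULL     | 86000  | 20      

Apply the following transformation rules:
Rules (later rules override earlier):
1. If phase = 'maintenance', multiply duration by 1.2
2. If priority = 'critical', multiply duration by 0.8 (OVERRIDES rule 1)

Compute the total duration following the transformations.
121.6

Step 1: Rule 2 takes priority for records with priority = 'critical'
  - 2 records: 26 × 0.8 = 20.8
Step 2: Rule 1 applies to remaining records with phase = 'maintenance'
  - 2 records: 14 × 1.2 = 16.8
Step 3: Other records unchanged: 84
Step 4: Final sum = 20.8 + 16.8 + 84 = 121.6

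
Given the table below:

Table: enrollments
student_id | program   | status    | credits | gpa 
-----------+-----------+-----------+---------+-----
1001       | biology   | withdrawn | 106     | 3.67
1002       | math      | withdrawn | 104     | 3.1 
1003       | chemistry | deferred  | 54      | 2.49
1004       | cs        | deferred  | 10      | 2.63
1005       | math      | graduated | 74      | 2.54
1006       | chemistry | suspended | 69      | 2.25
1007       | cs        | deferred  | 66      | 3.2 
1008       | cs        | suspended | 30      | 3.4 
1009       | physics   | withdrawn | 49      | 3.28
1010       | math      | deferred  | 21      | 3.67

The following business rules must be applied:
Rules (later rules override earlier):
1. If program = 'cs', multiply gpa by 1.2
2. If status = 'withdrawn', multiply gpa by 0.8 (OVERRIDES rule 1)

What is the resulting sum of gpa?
30.07

Step 1: Rule 2 takes priority for records with status = 'withdrawn'
  - 3 records: 10.05 × 0.8 = 8.04
Step 2: Rule 1 applies to remaining records with program = 'cs'
  - 3 records: 9.23 × 1.2 = 11.08
Step 3: Other records unchanged: 10.95
Step 4: Final sum = 8.04 + 11.08 + 10.95 = 30.07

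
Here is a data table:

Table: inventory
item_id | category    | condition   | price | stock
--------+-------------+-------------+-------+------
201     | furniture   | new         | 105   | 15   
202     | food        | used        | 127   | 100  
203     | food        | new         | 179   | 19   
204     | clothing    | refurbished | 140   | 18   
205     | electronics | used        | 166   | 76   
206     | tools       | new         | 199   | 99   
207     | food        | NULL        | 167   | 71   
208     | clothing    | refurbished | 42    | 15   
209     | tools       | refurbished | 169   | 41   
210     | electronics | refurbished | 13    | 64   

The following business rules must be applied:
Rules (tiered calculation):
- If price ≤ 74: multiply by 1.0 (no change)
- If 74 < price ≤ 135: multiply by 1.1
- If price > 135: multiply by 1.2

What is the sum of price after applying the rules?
1534.2

Step 1: Tier 1 (price ≤ 74): 2 records, sum = 55 × 1.0 = 55.0
Step 2: Tier 2 (74 < price ≤ 135): 2 records, sum = 232 × 1.1 = 255.2
Step 3: Tier 3 (price > 135): 6 records, sum = 1020 × 1.2 = 1224.0
Step 4: Final sum = 55.0 + 255.2 + 1224.0 = 1534.2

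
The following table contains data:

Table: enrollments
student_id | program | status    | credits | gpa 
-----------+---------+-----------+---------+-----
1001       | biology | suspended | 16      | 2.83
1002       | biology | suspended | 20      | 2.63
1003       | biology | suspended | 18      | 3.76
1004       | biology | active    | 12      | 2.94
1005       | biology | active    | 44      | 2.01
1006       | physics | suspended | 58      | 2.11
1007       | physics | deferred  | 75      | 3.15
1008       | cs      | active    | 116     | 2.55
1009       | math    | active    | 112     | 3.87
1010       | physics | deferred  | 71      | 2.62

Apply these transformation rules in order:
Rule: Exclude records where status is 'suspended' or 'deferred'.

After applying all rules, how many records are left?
4

Step 1: Count records to exclude
  - 4 (suspended) + 2 (deferred) = 6 records
Step 2: Total records: 10
Step 3: Remaining = 10 - 6 = 4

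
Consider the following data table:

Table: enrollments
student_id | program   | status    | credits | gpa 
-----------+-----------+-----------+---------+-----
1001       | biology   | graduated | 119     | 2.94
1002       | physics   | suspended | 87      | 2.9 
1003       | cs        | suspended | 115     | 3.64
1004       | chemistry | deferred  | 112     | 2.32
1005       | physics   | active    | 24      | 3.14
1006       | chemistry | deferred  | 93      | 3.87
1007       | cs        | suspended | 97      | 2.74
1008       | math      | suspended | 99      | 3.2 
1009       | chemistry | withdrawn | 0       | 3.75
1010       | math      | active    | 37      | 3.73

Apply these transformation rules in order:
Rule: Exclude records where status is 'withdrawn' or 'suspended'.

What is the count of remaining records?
5

Step 1: Count records to exclude
  - 1 (withdrawn) + 4 (suspended) = 5 records
Step 2: Total records: 10
Step 3: Remaining = 10 - 5 = 5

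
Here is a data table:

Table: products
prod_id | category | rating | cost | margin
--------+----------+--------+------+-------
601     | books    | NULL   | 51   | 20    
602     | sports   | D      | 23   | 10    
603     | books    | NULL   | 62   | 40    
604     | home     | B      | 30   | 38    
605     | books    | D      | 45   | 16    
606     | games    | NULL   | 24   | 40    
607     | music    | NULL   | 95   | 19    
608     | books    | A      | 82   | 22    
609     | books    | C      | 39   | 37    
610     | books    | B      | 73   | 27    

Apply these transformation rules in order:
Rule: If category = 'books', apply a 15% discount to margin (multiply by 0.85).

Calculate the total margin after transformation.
244.7

Step 1: Records with category = 'books' have total margin = 162
Step 2: Apply multiplier: 162 × 0.85 = 137.7
Step 3: Other records total: 107
Step 4: Final sum = 137.7 + 107 = 244.7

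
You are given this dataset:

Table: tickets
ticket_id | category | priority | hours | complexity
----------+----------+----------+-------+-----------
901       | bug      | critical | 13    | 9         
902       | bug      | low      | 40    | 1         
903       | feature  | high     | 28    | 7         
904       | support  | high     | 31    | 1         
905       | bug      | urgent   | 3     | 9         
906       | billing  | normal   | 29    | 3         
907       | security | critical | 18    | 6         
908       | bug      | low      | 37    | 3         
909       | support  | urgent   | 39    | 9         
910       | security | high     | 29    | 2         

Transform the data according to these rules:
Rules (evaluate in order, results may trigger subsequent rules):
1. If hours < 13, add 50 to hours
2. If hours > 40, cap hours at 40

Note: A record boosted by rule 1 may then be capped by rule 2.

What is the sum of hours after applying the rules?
304

Step 1: Apply rule 1 to records with hours < 13
  - 1 records get bonus of 50
  - Of these, 1 records then exceed 40 and get capped
Step 2: Apply rule 2 to records with hours > 40
  - 0 records (original) are capped
Step 3: Calculate final sum = 304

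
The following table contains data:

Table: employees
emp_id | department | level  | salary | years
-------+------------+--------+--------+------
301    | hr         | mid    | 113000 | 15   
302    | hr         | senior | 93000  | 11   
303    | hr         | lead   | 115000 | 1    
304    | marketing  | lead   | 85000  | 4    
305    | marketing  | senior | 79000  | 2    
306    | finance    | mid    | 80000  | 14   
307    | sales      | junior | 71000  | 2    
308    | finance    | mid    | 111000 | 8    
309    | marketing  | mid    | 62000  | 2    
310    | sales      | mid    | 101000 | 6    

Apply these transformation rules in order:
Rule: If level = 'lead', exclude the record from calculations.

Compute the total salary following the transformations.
710000

Step 1: Identify records where level = 'lead'
Step 2: The excluded records sum to 200000
Step 3: Original total salary = 910000
Step 4: Remaining total = 910000 - 200000 = 710000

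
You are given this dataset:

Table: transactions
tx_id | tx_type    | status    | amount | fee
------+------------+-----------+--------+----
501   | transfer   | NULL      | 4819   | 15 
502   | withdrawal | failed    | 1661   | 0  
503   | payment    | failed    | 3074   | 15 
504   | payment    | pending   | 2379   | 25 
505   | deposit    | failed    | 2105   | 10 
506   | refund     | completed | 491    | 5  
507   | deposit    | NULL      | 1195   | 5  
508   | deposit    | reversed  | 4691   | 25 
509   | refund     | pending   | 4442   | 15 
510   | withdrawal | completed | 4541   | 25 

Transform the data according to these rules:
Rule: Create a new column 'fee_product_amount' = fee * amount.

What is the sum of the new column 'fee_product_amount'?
504780

Step 1: For each record, compute fee * amount
Example calculations:
  15 * 4819 = 72285
  0 * 1661 = 0
  15 * 3074 = 46110
  ...
Step 2: Sum all derived values
Step 3: Total = 504780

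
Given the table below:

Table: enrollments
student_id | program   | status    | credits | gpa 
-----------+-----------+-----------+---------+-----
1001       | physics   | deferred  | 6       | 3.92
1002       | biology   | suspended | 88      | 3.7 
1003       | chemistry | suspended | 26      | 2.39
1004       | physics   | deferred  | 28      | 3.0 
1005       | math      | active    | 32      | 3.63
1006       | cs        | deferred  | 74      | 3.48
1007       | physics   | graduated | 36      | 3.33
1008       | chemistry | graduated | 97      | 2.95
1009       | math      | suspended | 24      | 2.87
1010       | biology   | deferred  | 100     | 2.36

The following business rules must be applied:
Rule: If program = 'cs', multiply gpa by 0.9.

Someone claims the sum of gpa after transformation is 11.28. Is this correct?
No, the correct result is 31.28.

Step 1: Calculate the correct sum after transformation
Step 2: Apply multiplier 0.9 to records where program = 'cs'
Step 3: Correct result = 31.28
Step 4: Claimed result = 11.28
Step 5: 31.28 ≠ 11.28
Conclusion: The claimed result is incorrect. The correct answer is 31.28.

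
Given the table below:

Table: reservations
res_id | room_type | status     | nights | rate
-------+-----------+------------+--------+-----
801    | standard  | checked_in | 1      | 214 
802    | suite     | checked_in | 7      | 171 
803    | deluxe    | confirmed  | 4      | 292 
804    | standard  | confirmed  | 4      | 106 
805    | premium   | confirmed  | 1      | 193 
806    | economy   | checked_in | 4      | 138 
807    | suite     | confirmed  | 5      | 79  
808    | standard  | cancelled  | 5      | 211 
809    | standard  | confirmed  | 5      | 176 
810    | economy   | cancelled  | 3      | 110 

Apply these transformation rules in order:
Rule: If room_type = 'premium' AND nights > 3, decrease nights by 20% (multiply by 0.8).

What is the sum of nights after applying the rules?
39

Step 1: Find records where room_type = 'premium' AND nights > 3
Step 2: 0 records match, summing to 0
Step 3: After multiplier: 0 × 0.8 = 0.0
Step 4: Unaffected records sum: 39
Step 5: Final sum = 0.0 + 39 = 39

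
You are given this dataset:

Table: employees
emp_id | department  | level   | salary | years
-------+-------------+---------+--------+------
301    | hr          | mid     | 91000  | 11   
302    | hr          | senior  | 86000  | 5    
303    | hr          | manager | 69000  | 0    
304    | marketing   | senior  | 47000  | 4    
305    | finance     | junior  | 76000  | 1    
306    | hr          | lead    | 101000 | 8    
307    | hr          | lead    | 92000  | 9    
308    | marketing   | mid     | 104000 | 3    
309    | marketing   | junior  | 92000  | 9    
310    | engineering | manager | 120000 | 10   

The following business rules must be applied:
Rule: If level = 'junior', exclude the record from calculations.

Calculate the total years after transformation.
50

Step 1: Identify records where level = 'junior'
Step 2: The excluded records sum to 10
Step 3: Original total years = 60
Step 4: Remaining total = 60 - 10 = 50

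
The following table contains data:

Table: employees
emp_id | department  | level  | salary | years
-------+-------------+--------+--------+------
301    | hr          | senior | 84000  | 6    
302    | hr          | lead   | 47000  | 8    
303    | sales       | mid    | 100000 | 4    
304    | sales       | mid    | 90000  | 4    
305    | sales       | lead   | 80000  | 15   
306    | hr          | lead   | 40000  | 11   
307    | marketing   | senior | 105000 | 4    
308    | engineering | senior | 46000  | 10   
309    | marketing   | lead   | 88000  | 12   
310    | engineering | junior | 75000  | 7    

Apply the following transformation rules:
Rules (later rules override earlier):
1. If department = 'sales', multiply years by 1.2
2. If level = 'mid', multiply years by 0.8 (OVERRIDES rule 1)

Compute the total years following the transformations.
82.4

Step 1: Rule 2 takes priority for records with level = 'mid'
  - 2 records: 8 × 0.8 = 6.4
Step 2: Rule 1 applies to remaining records with department = 'sales'
  - 1 records: 15 × 1.2 = 18.0
Step 3: Other records unchanged: 58
Step 4: Final sum = 6.4 + 18.0 + 58 = 82.4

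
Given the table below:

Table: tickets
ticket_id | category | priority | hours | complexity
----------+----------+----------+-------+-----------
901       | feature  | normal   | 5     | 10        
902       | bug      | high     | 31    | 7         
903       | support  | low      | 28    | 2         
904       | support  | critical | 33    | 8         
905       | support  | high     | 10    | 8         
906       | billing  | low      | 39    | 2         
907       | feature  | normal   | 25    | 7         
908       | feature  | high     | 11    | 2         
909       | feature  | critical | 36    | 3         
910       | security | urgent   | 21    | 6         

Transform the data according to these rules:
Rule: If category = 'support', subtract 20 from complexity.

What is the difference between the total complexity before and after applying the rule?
60

Step 1: Original sum of complexity = 55
Step 2: 3 records have category = 'support'
Step 3: Each affected record changes by -20
Step 4: Total change = 3 × -20 = -60
Step 5: New sum = 55 + -60 = -5
Step 6: Difference = |-5 - 55| = 60
        (Sum decreased by 60)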